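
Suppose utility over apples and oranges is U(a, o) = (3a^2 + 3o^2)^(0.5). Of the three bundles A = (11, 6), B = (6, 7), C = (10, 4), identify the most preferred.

Evaluate utility at each bundle:
U(A) = 21.703.
U(B) = 15.969.
U(C) = 18.655.
Highest utility is A, so A ≻ C ≻ B.

Bundle A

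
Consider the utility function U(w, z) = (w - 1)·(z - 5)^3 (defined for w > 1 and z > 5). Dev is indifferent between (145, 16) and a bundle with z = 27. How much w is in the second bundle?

w = 19

U(145, 16) = 191664.
Set U(w, 27) = 191664 and solve.
With z = 27: (27 − 5)^3 = 10648, so (w − 1) = 191664/10648 = 18.
So w = 1 + 18 = 19.
Check: U(19, 27) = 191664.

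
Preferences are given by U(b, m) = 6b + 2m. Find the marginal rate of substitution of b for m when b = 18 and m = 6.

MRS = 3

MU_b = 6, MU_m = 2, so MRS = 6/2 = 3 at every bundle.
At (18, 6): MRS = 3.
That is, one extra unit of b is worth 3 units of m at the margin.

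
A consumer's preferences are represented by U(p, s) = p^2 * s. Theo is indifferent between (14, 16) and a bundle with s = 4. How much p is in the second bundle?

p = 28

U(14, 16) = 3136.
Set U(p, 4) = 3136 and solve.
With s = 4: p^2 = 3136/4 = 784; taking the square root, p = 28.
Check: U(28, 4) = 3136.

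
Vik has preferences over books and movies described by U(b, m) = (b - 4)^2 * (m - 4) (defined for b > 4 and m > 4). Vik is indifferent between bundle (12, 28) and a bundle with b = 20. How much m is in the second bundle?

U(12, 28) = 1536.
Set U(20, m) = 1536 and solve.
With b = 20: (20 − 4)^2 = 256, so (m − 4) = 1536/256 = 6.
So m = 4 + 6 = 10.
Check: U(20, 10) = 1536.

m = 10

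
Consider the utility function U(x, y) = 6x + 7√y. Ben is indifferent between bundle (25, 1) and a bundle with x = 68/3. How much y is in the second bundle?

U(25, 1) = 157.
Set U(68/3, y) = 157 and solve.
With x = 68/3: 7√y = 157 − 6·68/3 = 21, so √y = 3 and y = 9.
Check: U(68/3, 9) = 157.

y = 9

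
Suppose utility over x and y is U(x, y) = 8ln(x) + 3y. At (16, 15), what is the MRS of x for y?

MU_x = 8/x, MU_y = 3.
MRS = 8/x ÷ 3.
At (16, 15): MRS = 1/6.
That is, one extra unit of x is worth 1/6 units of y at the margin.

MRS = 1/6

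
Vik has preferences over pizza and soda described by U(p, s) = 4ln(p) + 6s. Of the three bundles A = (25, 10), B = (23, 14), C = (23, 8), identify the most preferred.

Bundle B

Evaluate utility at each bundle:
U(A) = 72.876.
U(B) = 96.542.
U(C) = 60.542.
Highest utility is B, so B ≻ A ≻ C.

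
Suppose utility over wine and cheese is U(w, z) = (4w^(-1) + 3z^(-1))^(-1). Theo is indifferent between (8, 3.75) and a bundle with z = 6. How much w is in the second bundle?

U depends on (w, z) only through S = 4w^(-1) + 3z^(-1), so equal utility means equal S. At (8, 3.75): S = 1.3.
With z = 6: 3·6^(-1) = 0.5, so 4w^(-1) = 1.3 − 0.5 = 0.8, i.e. w^(-1) = 0.2.
Hence w = 1/0.2 = 5.
Check: U(5, 6) = 0.7692.

w = 5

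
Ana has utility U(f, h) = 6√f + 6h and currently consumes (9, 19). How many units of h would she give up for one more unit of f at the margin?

MU_f = 6/(2√f), MU_h = 6.
MRS = 6/(2√f) ÷ 6.
At (9, 19): MRS = 1/6.
So at (9, 19) the consumer would give up 1/6 units of h for one more unit of f.

MRS = 1/6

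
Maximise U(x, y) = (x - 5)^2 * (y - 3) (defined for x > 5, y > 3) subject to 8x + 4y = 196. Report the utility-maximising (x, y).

MU_x = 2·(x−5)·(y−3), MU_y = (x−5)^2.
MRS = (2/1)·(y−3)/(x−5).
Tangency: set MRS = p_x/p_y = 8/4 = 2.
So (2/1)·(y − 3)/(x − 5) = 2, i.e. (y − 3) = (x − 5).
Rewrite the budget in excess-of-subsistence terms: 8·(x − 5) + 4·(y − 3) = 196 − 8·5 − 4·3 = 144.
Substituting, 12·(x − 5) = 144, so x − 5 = 12 and x* = 17.
Then y − 3 = 12, so y* = 15.

x* = 17, y* = 15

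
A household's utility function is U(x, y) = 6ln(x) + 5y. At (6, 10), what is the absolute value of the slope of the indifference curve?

MRS = 0.2

MU_x = 6/x, MU_y = 5.
MRS = 6/x ÷ 5.
At (6, 10): MRS = 0.2.
That is, one extra unit of x is worth 0.2 units of y at the margin.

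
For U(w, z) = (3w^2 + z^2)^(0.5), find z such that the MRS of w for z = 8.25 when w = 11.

For CES with ρ = 2, MRS = (3/1)·(z/w)^(-1).
Setting (3/1)·(z/11)^(-1) = 8.25 gives (z/11)^(-1) = 2.75, so z/11 = 4/11 and z = 4.

z = 4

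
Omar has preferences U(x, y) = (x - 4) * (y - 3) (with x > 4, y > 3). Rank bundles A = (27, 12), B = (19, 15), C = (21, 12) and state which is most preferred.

Evaluate utility at each bundle:
U(A) = 207.
U(B) = 180.
U(C) = 153.
Highest utility is A, so A ≻ B ≻ C.

Bundle A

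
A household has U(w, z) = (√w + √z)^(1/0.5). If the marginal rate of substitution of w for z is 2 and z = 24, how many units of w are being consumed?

w = 6

For CES with ρ = 0.5, MRS = √(z/w).
Setting √(24/w) = 2 gives 24/w = 4 and w = 6.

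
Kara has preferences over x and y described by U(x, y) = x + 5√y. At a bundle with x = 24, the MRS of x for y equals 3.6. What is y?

MU_x = 1, MU_y = 5/(2√y).
MRS = 1 ÷ (5/(2√y)).
MRS depends only on y: 0.4·√y = 3.6 ⇒ √y = 3.6/0.4 = 9 ⇒ y = 81.

y = 81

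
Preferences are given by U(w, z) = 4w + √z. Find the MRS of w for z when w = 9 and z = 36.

MRS = 48

MU_w = 4, MU_z = 1/(2√z).
MRS = 4 ÷ (1/(2√z)).
At (9, 36): MRS = 48.
The indifference curve has slope −48 at this bundle.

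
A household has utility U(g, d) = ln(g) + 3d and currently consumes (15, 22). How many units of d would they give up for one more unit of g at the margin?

MU_g = 1/g, MU_d = 3.
MRS = 1/g ÷ 3.
At (15, 22): MRS = 1/45.
So at (15, 22) the consumer would give up 1/45 units of d for one more unit of g.

MRS = 1/45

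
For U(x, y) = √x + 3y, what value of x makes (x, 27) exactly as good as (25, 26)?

x = 4

U(25, 26) = 83.
Set U(x, 27) = 83 and solve.
With y = 27: √x = 83 − 3·27 = 2, so √x = 2 and x = 4.
Check: U(4, 27) = 83.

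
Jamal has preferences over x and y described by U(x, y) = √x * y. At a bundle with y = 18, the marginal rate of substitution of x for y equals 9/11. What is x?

MU_x = 0.5·x^(-0.5)·y and MU_y = √x.
MRS = MU_x/MU_y = (0.5)·y/x.
Substitute y = 18: MRS = 9/x. Setting 9/x = 9/11 gives x = 9/(9/11) = 11.

x = 11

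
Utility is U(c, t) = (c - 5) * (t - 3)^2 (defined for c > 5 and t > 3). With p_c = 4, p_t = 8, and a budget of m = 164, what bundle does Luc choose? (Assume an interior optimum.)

MU_c = (t−3)^2, MU_t = 2·(c−5)·(t−3).
MRS = (1/2)·(t−3)/(c−5).
Tangency: set MRS = p_c/p_t = 4/8 = 0.5.
So (1/2)·(t − 3)/(c − 5) = 0.5, i.e. (t − 3) = (c − 5).
Rewrite the budget in excess-of-subsistence terms: 4·(c − 5) + 8·(t − 3) = 164 − 4·5 − 8·3 = 120.
Substituting, 12·(c − 5) = 120, so c − 5 = 10 and c* = 15.
Then t − 3 = 10, so t* = 13.

c* = 15, t* = 13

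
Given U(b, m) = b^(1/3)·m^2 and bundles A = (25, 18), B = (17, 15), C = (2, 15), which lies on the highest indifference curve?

Bundle A

Evaluate utility at each bundle:
U(A) = 947.382.
U(B) = 578.538.
U(C) = 283.482.
Highest utility is A, so A ≻ B ≻ C.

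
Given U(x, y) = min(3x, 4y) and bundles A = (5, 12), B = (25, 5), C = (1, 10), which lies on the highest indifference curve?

Evaluate utility at each bundle:
U(A) = 15.
U(B) = 20.
U(C) = 3.
Highest utility is B, so B ≻ A ≻ C.

Bundle B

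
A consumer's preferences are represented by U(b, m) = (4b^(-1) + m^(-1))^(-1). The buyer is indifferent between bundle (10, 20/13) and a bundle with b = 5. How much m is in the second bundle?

U depends on (b, m) only through S = 4b^(-1) + m^(-1), so equal utility means equal S. At (10, 20/13): S = 1.05.
With b = 5: 4·5^(-1) = 0.8, so m^(-1) = 1.05 − 0.8 = 0.25.
Hence m = 1/0.25 = 4.
Check: U(5, 4) = 0.9524.

m = 4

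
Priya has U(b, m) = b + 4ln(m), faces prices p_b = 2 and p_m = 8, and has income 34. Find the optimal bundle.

MU_b = 1, MU_m = 4/m.
MRS = 1 ÷ (4/m).
Tangency: set MRS = p_b/p_m = 2/8 = 0.25.
MRS depends only on m: 0.25·m = 0.25 ⇒ m* = 0.25/0.25 = 1.
From the budget, 2·b = 34 − 8·1 = 26, so b* = 13.

b* = 13, m* = 1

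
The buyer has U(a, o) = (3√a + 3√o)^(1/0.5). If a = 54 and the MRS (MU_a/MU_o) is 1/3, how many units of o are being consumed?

For CES with ρ = 0.5, MRS = √(o/a).
Setting √(o/54) = 1/3 gives o/54 = 1/9 and o = 6.

o = 6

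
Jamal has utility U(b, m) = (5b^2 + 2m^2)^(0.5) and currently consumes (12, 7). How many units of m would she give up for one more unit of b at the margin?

For CES with ρ = 2, MRS = (5/2)·(m/b)^(-1).
At (12, 7): MRS = 30/7.
That is, one extra unit of b is worth 30/7 units of m at the margin.

MRS = 30/7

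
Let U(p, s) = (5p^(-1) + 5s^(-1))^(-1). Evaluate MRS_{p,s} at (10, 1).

For CES with ρ = -1, MRS = (s/p)^2.
At (10, 1): MRS = 1/100.
So at (10, 1) the consumer would give up 1/100 units of s for one more unit of p.

MRS = 1/100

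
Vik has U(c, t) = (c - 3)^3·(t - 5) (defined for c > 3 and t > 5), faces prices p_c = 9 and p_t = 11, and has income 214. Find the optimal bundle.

c* = 14, t* = 8

MU_c = 3·(c−3)^2·(t−5), MU_t = (c−3)^3.
MRS = (3/1)·(t−5)/(c−3).
Tangency: set MRS = p_c/p_t = 9/11.
So (3/1)·(t − 5)/(c − 3) = 9/11, i.e. (t − 5) = (3/11)·(c − 3).
Rewrite the budget in excess-of-subsistence terms: 9·(c − 3) + 11·(t − 5) = 214 − 9·3 − 11·5 = 132.
Substituting, 12·(c − 3) = 132, so c − 3 = 11 and c* = 14.
Then t − 5 = (3/11)·11 = 3, so t* = 8.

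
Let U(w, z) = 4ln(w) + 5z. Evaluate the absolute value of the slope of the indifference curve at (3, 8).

MU_w = 4/w, MU_z = 5.
MRS = 4/w ÷ 5.
At (3, 8): MRS = 4/15.
So at (3, 8) the consumer would give up 4/15 units of z for one more unit of w.

MRS = 4/15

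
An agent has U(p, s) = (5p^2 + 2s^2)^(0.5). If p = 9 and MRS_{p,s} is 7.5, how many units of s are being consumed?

For CES with ρ = 2, MRS = (5/2)·(s/p)^(-1).
Setting (5/2)·(s/9)^(-1) = 7.5 gives (s/9)^(-1) = 3, so s/9 = 1/3 and s = 3.

s = 3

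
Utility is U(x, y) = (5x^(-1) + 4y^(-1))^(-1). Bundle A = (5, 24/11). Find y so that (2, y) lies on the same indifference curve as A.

y = 12

U depends on (x, y) only through S = 5x^(-1) + 4y^(-1), so equal utility means equal S. At (5, 24/11): S = 17/6.
With x = 2: 5·2^(-1) = 2.5, so 4y^(-1) = 17/6 − 2.5 = 1/3, i.e. y^(-1) = 1/12.
Hence y = 1/(1/12) = 12.
Check: U(2, 12) = 0.3529.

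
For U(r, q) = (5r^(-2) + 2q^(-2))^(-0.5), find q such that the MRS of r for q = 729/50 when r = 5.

For CES with ρ = -2, MRS = (5/2)·(q/r)^3.
Setting (5/2)·(q/5)^3 = 729/50 gives (q/5)^3 = 729/125, so q/5 = 1.8 and q = 9.

q = 9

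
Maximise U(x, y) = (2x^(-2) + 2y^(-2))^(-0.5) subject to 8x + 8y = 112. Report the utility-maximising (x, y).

For CES with ρ = -2, MRS = (y/x)^3.
Tangency: set MRS = p_x/p_y = 8/8 = 1.
So (y/x)^3 = 1; taking the cube root, y/x = 1, i.e. y = x.
Substitute into the budget 8·x + 8·y = 112: 16·x = 112, so x* = 7 and y* = 7.

x* = 7, y* = 7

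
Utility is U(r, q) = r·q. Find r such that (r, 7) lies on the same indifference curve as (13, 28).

U(13, 28) = 364.
Set U(r, 7) = 364 and solve.
With q = 7: r = 364/7 = 52.
Check: U(52, 7) = 364.

r = 52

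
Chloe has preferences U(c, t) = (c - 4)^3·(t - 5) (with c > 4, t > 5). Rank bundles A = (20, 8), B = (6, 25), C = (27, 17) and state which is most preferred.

Bundle C

Evaluate utility at each bundle:
U(A) = 12288.
U(B) = 160.
U(C) = 146004.
Highest utility is C, so C ≻ A ≻ B.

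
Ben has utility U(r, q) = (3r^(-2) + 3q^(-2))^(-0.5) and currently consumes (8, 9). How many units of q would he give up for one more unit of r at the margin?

MRS = 729/512

For CES with ρ = -2, MRS = (q/r)^3.
At (8, 9): MRS = 729/512.
The indifference curve has slope −729/512 at this bundle.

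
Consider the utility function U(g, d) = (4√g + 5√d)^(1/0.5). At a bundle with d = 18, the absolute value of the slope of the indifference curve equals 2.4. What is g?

g = 2

For CES with ρ = 0.5, MRS = (4/5)·√(d/g).
Setting (4/5)·√(18/g) = 2.4 gives √(18/g) = 3, so 18/g = 9 and g = 2.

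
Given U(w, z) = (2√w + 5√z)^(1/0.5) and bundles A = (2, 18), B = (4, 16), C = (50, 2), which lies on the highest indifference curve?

Evaluate utility at each bundle:
U(A) = 578.000.
U(B) = 576.000.
U(C) = 450.000.
Highest utility is A, so A ≻ B ≻ C.

Bundle A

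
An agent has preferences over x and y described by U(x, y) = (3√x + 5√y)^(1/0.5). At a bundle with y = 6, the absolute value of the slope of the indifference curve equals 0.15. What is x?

For CES with ρ = 0.5, MRS = (3/5)·√(y/x).
Setting (3/5)·√(6/x) = 0.15 gives √(6/x) = 0.25, so 6/x = 1/16 and x = 96.

x = 96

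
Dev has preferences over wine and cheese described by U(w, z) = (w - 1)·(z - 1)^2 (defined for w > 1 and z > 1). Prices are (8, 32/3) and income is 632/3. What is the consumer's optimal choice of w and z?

w* = 9, z* = 13

MU_w = (z−1)^2, MU_z = 2·(w−1)·(z−1).
MRS = (1/2)·(z−1)/(w−1).
Tangency: set MRS = p_w/p_z = 8/(32/3) = 0.75.
So (1/2)·(z − 1)/(w − 1) = 0.75, i.e. (z − 1) = 1.5·(w − 1).
Rewrite the budget in excess-of-subsistence terms: 8·(w − 1) + (32/3)·(z − 1) = 632/3 − 8·1 − (32/3)·1 = 192.
Substituting, 24·(w − 1) = 192, so w − 1 = 8 and w* = 9.
Then z − 1 = 1.5·8 = 12, so z* = 13.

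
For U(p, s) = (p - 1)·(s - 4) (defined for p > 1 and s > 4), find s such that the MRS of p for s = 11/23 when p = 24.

MU_p = (s−4), MU_s = (p−1).
MRS = (s−4)/(p−1).
Substitute p = 24: MRS = (s − 4)/23. Setting this equal to 11/23 gives s − 4 = (11/23)·23 = 11, so s = 15.

s = 15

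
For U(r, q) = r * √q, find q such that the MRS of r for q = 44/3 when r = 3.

MU_r = √q and MU_q = 0.5·r·q^(-0.5).
MRS = MU_r/MU_q = (2)·q/r.
Substitute r = 3: MRS = q/1.5. Setting q/1.5 = 44/3 gives q = (44/3)·1.5 = 22.

q = 22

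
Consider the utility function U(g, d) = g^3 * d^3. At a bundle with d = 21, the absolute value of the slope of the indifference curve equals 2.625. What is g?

MU_g = 3·g^2·d^3 and MU_d = 3·g^3·d^2.
MRS = MU_g/MU_d = d/g.
Substitute d = 21: MRS = 21/g. Setting 21/g = 2.625 gives g = 21/2.625 = 8.

g = 8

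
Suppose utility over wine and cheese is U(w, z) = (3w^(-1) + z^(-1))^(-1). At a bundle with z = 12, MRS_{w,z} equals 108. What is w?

For CES with ρ = -1, MRS = (3/1)·(z/w)^2.
Setting (3/1)·(12/w)^2 = 108 gives (12/w)^2 = 36, so 12/w = 6 and w = 2.

w = 2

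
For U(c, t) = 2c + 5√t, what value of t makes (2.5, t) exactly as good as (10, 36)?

t = 81

U(10, 36) = 50.
Set U(2.5, t) = 50 and solve.
With c = 2.5: 5√t = 50 − 2·2.5 = 45, so √t = 9 and t = 81.
Check: U(2.5, 81) = 50.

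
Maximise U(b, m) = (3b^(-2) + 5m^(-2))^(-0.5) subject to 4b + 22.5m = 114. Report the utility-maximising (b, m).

For CES with ρ = -2, MRS = (3/5)·(m/b)^3.
Tangency: set MRS = p_b/p_m = 4/22.5 = 8/45.
So (m/b)^3 = 8/27; taking the cube root, m/b = 2/3, i.e. m = (2/3)·b.
Substitute into the budget 4·b + 22.5·m = 114: 19·b = 114, so b* = 6 and m* = (2/3)·6 = 4.

b* = 6, m* = 4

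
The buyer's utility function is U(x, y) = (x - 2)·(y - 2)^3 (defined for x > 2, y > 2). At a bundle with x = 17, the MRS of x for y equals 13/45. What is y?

y = 15

MU_x = (y−2)^3, MU_y = 3·(x−2)·(y−2)^2.
MRS = (1/3)·(y−2)/(x−2).
Substitute x = 17: MRS = (y − 2)/45. Setting this equal to 13/45 gives y − 2 = (13/45)·45 = 13, so y = 15.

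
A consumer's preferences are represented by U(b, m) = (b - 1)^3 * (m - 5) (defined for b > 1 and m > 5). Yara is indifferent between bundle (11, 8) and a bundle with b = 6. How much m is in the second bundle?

m = 29

U(11, 8) = 3000.
Set U(6, m) = 3000 and solve.
With b = 6: (6 − 1)^3 = 125, so (m − 5) = 3000/125 = 24.
So m = 5 + 24 = 29.
Check: U(6, 29) = 3000.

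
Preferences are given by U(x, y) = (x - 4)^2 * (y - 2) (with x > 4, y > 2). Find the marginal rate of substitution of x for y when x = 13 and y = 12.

MRS = 20/9

MU_x = 2·(x−4)·(y−2), MU_y = (x−4)^2.
MRS = (2/1)·(y−2)/(x−4).
At (13, 12): MRS = 20/9.
The indifference curve has slope −20/9 at this bundle.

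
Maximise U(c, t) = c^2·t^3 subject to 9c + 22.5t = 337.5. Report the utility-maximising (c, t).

MU_c = 2·c·t^3 and MU_t = 3·c^2·t^2.
MRS = MU_c/MU_t = (2/3)·t/c.
Tangency: set MRS = p_c/p_t = 9/22.5 = 0.4.
So (2/3)·t/c = 0.4, i.e. t = 0.6·c.
Substitute into the budget 9·c + 22.5·t = 337.5: 22.5·c = 337.5, so c* = 15.
Then t* = 0.6·15 = 9.

c* = 15, t* = 9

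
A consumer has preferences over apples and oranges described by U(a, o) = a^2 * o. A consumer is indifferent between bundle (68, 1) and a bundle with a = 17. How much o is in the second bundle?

U(68, 1) = 4624.
Set U(17, o) = 4624 and solve.
With a = 17: 17^2 = 289, so o = 4624/289 = 16.
Check: U(17, 16) = 4624.

o = 16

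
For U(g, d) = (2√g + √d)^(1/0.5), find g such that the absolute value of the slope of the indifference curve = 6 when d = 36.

g = 4

For CES with ρ = 0.5, MRS = (2/1)·√(d/g).
Setting (2/1)·√(36/g) = 6 gives √(36/g) = 3, so 36/g = 9 and g = 4.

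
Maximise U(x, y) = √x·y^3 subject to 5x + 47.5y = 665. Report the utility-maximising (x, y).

x* = 19, y* = 12

MU_x = 0.5·x^(-0.5)·y^3 and MU_y = 3·√x·y^2.
MRS = MU_x/MU_y = (1/6)·y/x.
Tangency: set MRS = p_x/p_y = 5/47.5 = 2/19.
So (1/6)·y/x = 2/19, i.e. y = (12/19)·x.
Substitute into the budget 5·x + 47.5·y = 665: 35·x = 665, so x* = 19.
Then y* = (12/19)·19 = 12.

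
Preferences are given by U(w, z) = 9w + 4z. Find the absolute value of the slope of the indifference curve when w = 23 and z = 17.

MRS = 2.25

MU_w = 9, MU_z = 4, so MRS = 9/4 = 2.25 at every bundle.
At (23, 17): MRS = 2.25.
So at (23, 17) the consumer would give up 2.25 units of z for one more unit of w.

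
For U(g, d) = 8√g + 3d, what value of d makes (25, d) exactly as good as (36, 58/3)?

U(36, 58/3) = 106.
Set U(25, d) = 106 and solve.
With g = 25: √25 = 5, so 3d = 106 − 8·5 = 66 and d = 22.
Check: U(25, 22) = 106.

d = 22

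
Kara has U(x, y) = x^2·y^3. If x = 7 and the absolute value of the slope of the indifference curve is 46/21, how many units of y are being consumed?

MU_x = 2·x·y^3 and MU_y = 3·x^2·y^2.
MRS = MU_x/MU_y = (2/3)·y/x.
Substitute x = 7: MRS = y/10.5. Setting y/10.5 = 46/21 gives y = (46/21)·10.5 = 23.

y = 23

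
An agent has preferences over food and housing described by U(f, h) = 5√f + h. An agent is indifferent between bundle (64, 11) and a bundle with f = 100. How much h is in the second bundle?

U(64, 11) = 51.
Set U(100, h) = 51 and solve.
With f = 100: √100 = 10, so h = 51 − 5·10 = 1.
Check: U(100, 1) = 51.

h = 1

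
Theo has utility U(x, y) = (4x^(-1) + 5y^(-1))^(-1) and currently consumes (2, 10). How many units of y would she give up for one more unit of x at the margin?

For CES with ρ = -1, MRS = (4/5)·(y/x)^2.
At (2, 10): MRS = 20.
That is, one extra unit of x is worth 20 units of y at the margin.

MRS = 20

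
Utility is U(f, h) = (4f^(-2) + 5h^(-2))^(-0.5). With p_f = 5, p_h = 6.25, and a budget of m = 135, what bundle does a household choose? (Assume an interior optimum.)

f* = 12, h* = 12

For CES with ρ = -2, MRS = (4/5)·(h/f)^3.
Tangency: set MRS = p_f/p_h = 5/6.25 = 0.8.
So (h/f)^3 = 1; taking the cube root, h/f = 1, i.e. h = f.
Substitute into the budget 5·f + 6.25·h = 135: 11.25·f = 135, so f* = 12 and h* = 12.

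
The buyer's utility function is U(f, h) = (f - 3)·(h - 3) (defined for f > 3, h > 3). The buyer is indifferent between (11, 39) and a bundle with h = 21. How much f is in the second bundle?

f = 19

U(11, 39) = 288.
Set U(f, 21) = 288 and solve.
With h = 21: (21 − 3) = 18, so (f − 3) = 288/18 = 16.
So f = 3 + 16 = 19.
Check: U(19, 21) = 288.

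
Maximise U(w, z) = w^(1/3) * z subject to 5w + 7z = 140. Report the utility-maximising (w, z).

w* = 7, z* = 15

MU_w = 1/3·w^(-2/3)·z and MU_z = w^(1/3).
MRS = MU_w/MU_z = (1/3)·z/w.
Tangency: set MRS = p_w/p_z = 5/7.
So (1/3)·z/w = 5/7, i.e. z = (15/7)·w.
Substitute into the budget 5·w + 7·z = 140: 20·w = 140, so w* = 7.
Then z* = (15/7)·7 = 15.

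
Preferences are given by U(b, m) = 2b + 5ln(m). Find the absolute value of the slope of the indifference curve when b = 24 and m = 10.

MRS = 4

MU_b = 2, MU_m = 5/m.
MRS = 2 ÷ (5/m).
At (24, 10): MRS = 4.
That is, one extra unit of b is worth 4 units of m at the margin.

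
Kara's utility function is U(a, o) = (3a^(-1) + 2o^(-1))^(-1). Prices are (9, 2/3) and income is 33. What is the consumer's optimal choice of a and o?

For CES with ρ = -1, MRS = (3/2)·(o/a)^2.
Tangency: set MRS = p_a/p_o = 9/(2/3) = 13.5.
So (o/a)^2 = 9; taking the square root, o/a = 3, i.e. o = 3·a.
Substitute into the budget 9·a + (2/3)·o = 33: 11·a = 33, so a* = 3 and o* = 3·3 = 9.

a* = 3, o* = 9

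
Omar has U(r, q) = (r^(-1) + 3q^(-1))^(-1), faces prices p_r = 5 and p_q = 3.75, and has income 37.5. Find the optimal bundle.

r* = 3, q* = 6

For CES with ρ = -1, MRS = (1/3)·(q/r)^2.
Tangency: set MRS = p_r/p_q = 5/3.75 = 4/3.
So (q/r)^2 = 4; taking the square root, q/r = 2, i.e. q = 2·r.
Substitute into the budget 5·r + 3.75·q = 37.5: 12.5·r = 37.5, so r* = 3 and q* = 2·3 = 6.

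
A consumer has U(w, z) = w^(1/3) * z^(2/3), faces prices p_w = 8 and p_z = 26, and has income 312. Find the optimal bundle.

w* = 13, z* = 8

MU_w = 1/3·w^(-2/3)·z^(2/3) and MU_z = 2/3·w^(1/3)·z^(-1/3).
MRS = MU_w/MU_z = (0.5)·z/w.
Tangency: set MRS = p_w/p_z = 8/26 = 4/13.
So (0.5)·z/w = 4/13, i.e. z = (8/13)·w.
Substitute into the budget 8·w + 26·z = 312: 24·w = 312, so w* = 13.
Then z* = (8/13)·13 = 8.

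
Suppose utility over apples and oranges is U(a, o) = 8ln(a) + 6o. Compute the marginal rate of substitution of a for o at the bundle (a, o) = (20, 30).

MRS = 1/15

MU_a = 8/a, MU_o = 6.
MRS = 8/a ÷ 6.
At (20, 30): MRS = 1/15.
The indifference curve has slope −1/15 at this bundle.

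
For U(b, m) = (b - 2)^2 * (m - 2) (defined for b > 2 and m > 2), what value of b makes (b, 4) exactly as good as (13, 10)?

U(13, 10) = 968.
Set U(b, 4) = 968 and solve.
With m = 4: (4 − 2) = 2, so (b − 2)^2 = 968/2 = 484.
Taking the square root (with b > 2): b − 2 = 22, so b = 24.
Check: U(24, 4) = 968.

b = 24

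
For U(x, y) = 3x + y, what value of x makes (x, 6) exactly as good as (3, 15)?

x = 6

U(3, 15) = 24.
Set U(x, 6) = 24 and solve.
3x + 6 = 24 ⇒ 3x = 18 ⇒ x = 6.
Check: U(6, 6) = 24.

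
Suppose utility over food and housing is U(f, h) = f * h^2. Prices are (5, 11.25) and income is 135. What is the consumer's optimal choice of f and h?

MU_f = h^2 and MU_h = 2·f·h.
MRS = MU_f/MU_h = (1/2)·h/f.
Tangency: set MRS = p_f/p_h = 5/11.25 = 4/9.
So (1/2)·h/f = 4/9, i.e. h = (8/9)·f.
Substitute into the budget 5·f + 11.25·h = 135: 15·f = 135, so f* = 9.
Then h* = (8/9)·9 = 8.

f* = 9, h* = 8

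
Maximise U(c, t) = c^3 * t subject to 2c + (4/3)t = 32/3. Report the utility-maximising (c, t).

MU_c = 3·c^2·t and MU_t = c^3.
MRS = MU_c/MU_t = (3/1)·t/c.
Tangency: set MRS = p_c/p_t = 2/(4/3) = 1.5.
So (3/1)·t/c = 1.5, i.e. t = 0.5·c.
Substitute into the budget 2·c + (4/3)·t = 32/3: (8/3)·c = 32/3, so c* = 4.
Then t* = 0.5·4 = 2.

c* = 4, t* = 2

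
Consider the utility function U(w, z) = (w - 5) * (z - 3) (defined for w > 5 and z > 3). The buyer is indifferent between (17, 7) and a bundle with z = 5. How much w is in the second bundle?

U(17, 7) = 48.
Set U(w, 5) = 48 and solve.
With z = 5: (5 − 3) = 2, so (w − 5) = 48/2 = 24.
So w = 5 + 24 = 29.
Check: U(29, 5) = 48.

w = 29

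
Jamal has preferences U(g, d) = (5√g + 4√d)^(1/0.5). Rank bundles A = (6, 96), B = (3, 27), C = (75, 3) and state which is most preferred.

Bundle A

Evaluate utility at each bundle:
U(A) = 2646.000.
U(B) = 867.000.
U(C) = 2523.000.
Highest utility is A, so A ≻ C ≻ B.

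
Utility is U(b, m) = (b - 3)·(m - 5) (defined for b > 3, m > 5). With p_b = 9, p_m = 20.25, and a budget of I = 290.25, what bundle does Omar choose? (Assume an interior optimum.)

MU_b = (m−5), MU_m = (b−3).
MRS = (m−5)/(b−3).
Tangency: set MRS = p_b/p_m = 9/20.25 = 4/9.
So (m − 5)/(b − 3) = 4/9, i.e. (m − 5) = (4/9)·(b − 3).
Rewrite the budget in excess-of-subsistence terms: 9·(b − 3) + 20.25·(m − 5) = 290.25 − 9·3 − 20.25·5 = 162.
Substituting, 18·(b − 3) = 162, so b − 3 = 9 and b* = 12.
Then m − 5 = (4/9)·9 = 4, so m* = 9.

b* = 12, m* = 9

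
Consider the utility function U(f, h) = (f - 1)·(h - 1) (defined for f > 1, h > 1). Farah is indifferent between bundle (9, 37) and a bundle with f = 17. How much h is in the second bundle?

U(9, 37) = 288.
Set U(17, h) = 288 and solve.
With f = 17: (17 − 1) = 16, so (h − 1) = 288/16 = 18.
So h = 1 + 18 = 19.
Check: U(17, 19) = 288.

h = 19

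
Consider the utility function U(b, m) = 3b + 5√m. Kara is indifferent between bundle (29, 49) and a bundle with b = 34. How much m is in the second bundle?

m = 16

U(29, 49) = 122.
Set U(34, m) = 122 and solve.
With b = 34: 5√m = 122 − 3·34 = 20, so √m = 4 and m = 16.
Check: U(34, 16) = 122.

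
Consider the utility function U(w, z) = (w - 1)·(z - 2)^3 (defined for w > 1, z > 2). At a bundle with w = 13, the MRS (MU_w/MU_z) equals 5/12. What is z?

MU_w = (z−2)^3, MU_z = 3·(w−1)·(z−2)^2.
MRS = (1/3)·(z−2)/(w−1).
Substitute w = 13: MRS = (z − 2)/36. Setting this equal to 5/12 gives z − 2 = (5/12)·36 = 15, so z = 17.

z = 17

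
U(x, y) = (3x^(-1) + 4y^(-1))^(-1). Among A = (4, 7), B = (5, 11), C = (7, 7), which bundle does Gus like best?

Evaluate utility at each bundle:
U(A) = 0.757.
U(B) = 1.038.
U(C) = 1.000.
Highest utility is B, so B ≻ C ≻ A.

Bundle B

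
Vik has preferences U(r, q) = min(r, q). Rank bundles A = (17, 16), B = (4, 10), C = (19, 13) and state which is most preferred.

Evaluate utility at each bundle:
U(A) = 16.
U(B) = 4.
U(C) = 13.
Highest utility is A, so A ≻ C ≻ B.

Bundle A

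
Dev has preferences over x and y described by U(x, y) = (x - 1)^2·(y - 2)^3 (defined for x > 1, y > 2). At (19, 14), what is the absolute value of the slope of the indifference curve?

MU_x = 2·(x−1)·(y−2)^3, MU_y = 3·(x−1)^2·(y−2)^2.
MRS = (2/3)·(y−2)/(x−1).
At (19, 14): MRS = 4/9.
That is, one extra unit of x is worth 4/9 units of y at the margin.

MRS = 4/9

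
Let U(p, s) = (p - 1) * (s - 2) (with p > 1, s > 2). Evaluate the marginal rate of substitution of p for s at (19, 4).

MRS = 1/9

MU_p = (s−2), MU_s = (p−1).
MRS = (s−2)/(p−1).
At (19, 4): MRS = 1/9.
That is, one extra unit of p is worth 1/9 units of s at the margin.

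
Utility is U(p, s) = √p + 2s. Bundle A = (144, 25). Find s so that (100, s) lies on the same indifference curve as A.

U(144, 25) = 62.
Set U(100, s) = 62 and solve.
With p = 100: √100 = 10, so 2s = 62 − 10 = 52 and s = 26.
Check: U(100, 26) = 62.

s = 26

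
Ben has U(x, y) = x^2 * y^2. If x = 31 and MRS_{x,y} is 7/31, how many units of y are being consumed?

MU_x = 2·x·y^2 and MU_y = 2·x^2·y.
MRS = MU_x/MU_y = y/x.
Substitute x = 31: MRS = y/31. Setting y/31 = 7/31 gives y = (7/31)·31 = 7.

y = 7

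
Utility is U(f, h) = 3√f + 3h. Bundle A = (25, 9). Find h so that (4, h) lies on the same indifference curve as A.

h = 12

U(25, 9) = 42.
Set U(4, h) = 42 and solve.
With f = 4: √4 = 2, so 3h = 42 − 3·2 = 36 and h = 12.
Check: U(4, 12) = 42.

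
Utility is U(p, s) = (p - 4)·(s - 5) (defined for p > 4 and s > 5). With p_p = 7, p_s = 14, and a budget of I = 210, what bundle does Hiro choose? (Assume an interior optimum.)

MU_p = (s−5), MU_s = (p−4).
MRS = (s−5)/(p−4).
Tangency: set MRS = p_p/p_s = 7/14 = 0.5.
So (s − 5)/(p − 4) = 0.5, i.e. (s − 5) = 0.5·(p − 4).
Rewrite the budget in excess-of-subsistence terms: 7·(p − 4) + 14·(s − 5) = 210 − 7·4 − 14·5 = 112.
Substituting, 14·(p − 4) = 112, so p − 4 = 8 and p* = 12.
Then s − 5 = 0.5·8 = 4, so s* = 9.

p* = 12, s* = 9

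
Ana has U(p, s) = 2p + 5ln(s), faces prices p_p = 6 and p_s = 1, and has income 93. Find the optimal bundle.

p* = 13, s* = 15

MU_p = 2, MU_s = 5/s.
MRS = 2 ÷ (5/s).
Tangency: set MRS = p_p/p_s = 6/1 = 6.
MRS depends only on s: 0.4·s = 6 ⇒ s* = 6/0.4 = 15.
From the budget, 6·p = 93 − 1·15 = 78, so p* = 13.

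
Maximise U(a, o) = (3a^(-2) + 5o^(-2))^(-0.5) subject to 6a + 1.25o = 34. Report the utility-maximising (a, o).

a* = 4, o* = 8

For CES with ρ = -2, MRS = (3/5)·(o/a)^3.
Tangency: set MRS = p_a/p_o = 6/1.25 = 4.8.
So (o/a)^3 = 8; taking the cube root, o/a = 2, i.e. o = 2·a.
Substitute into the budget 6·a + 1.25·o = 34: 8.5·a = 34, so a* = 4 and o* = 2·4 = 8.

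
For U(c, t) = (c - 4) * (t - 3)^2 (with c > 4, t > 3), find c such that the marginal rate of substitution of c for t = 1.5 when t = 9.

c = 6

MU_c = (t−3)^2, MU_t = 2·(c−4)·(t−3).
MRS = (1/2)·(t−3)/(c−4).
Substitute t = 9: MRS = 3/(c − 4). Setting this equal to 1.5 gives c − 4 = 3/1.5 = 2, so c = 6.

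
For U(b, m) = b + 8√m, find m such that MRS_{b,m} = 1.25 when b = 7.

m = 25

MU_b = 1, MU_m = 8/(2√m).
MRS = 1 ÷ (8/(2√m)).
MRS depends only on m: 0.25·√m = 1.25 ⇒ √m = 1.25/0.25 = 5 ⇒ m = 25.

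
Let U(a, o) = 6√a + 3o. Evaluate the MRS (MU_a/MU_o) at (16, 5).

MRS = 0.25

MU_a = 6/(2√a), MU_o = 3.
MRS = 6/(2√a) ÷ 3.
At (16, 5): MRS = 0.25.
That is, one extra unit of a is worth 0.25 units of o at the margin.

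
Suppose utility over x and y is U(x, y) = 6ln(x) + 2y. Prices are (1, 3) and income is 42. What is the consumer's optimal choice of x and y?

MU_x = 6/x, MU_y = 2.
MRS = 6/x ÷ 2.
Tangency: set MRS = p_x/p_y = 1/3.
MRS depends only on x: 3/x = 1/3 ⇒ x* = 3/(1/3) = 9.
From the budget, 3·y = 42 − 1·9 = 33, so y* = 11.

x* = 9, y* = 11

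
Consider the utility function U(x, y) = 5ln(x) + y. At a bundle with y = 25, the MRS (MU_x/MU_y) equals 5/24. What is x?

MU_x = 5/x, MU_y = 1.
MRS = 5/x ÷ 1.
MRS depends only on x: 5/x = 5/24 ⇒ x = 5/(5/24) = 24.

x = 24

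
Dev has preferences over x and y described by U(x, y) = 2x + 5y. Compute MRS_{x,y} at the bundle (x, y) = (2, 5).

MRS = 0.4

MU_x = 2, MU_y = 5, so MRS = 2/5 = 0.4 at every bundle.
At (2, 5): MRS = 0.4.
So at (2, 5) the consumer would give up 0.4 units of y for one more unit of x.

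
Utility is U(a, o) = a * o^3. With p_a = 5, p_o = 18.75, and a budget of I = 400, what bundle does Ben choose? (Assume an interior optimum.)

a* = 20, o* = 16

MU_a = o^3 and MU_o = 3·a·o^2.
MRS = MU_a/MU_o = (1/3)·o/a.
Tangency: set MRS = p_a/p_o = 5/18.75 = 4/15.
So (1/3)·o/a = 4/15, i.e. o = 0.8·a.
Substitute into the budget 5·a + 18.75·o = 400: 20·a = 400, so a* = 20.
Then o* = 0.8·20 = 16.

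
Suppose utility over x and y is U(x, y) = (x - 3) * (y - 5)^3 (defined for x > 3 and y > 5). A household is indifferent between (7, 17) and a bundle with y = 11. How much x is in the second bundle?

x = 35

U(7, 17) = 6912.
Set U(x, 11) = 6912 and solve.
With y = 11: (11 − 5)^3 = 216, so (x − 3) = 6912/216 = 32.
So x = 3 + 32 = 35.
Check: U(35, 11) = 6912.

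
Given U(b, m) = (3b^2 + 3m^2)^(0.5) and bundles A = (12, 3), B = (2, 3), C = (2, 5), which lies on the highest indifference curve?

Evaluate utility at each bundle:
U(A) = 21.424.
U(B) = 6.245.
U(C) = 9.327.
Highest utility is A, so A ≻ C ≻ B.

Bundle A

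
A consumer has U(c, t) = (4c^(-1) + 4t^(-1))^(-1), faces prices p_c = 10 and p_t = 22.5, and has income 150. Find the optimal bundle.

For CES with ρ = -1, MRS = (t/c)^2.
Tangency: set MRS = p_c/p_t = 10/22.5 = 4/9.
So (t/c)^2 = 4/9; taking the square root, t/c = 2/3, i.e. t = (2/3)·c.
Substitute into the budget 10·c + 22.5·t = 150: 25·c = 150, so c* = 6 and t* = (2/3)·6 = 4.

c* = 6, t* = 4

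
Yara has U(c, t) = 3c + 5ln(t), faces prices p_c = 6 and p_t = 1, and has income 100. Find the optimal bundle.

c* = 15, t* = 10

MU_c = 3, MU_t = 5/t.
MRS = 3 ÷ (5/t).
Tangency: set MRS = p_c/p_t = 6/1 = 6.
MRS depends only on t: 0.6·t = 6 ⇒ t* = 6/0.6 = 10.
From the budget, 6·c = 100 − 1·10 = 90, so c* = 15.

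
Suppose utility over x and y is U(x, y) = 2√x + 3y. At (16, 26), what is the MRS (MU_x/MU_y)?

MRS = 1/12

MU_x = 2/(2√x), MU_y = 3.
MRS = 2/(2√x) ÷ 3.
At (16, 26): MRS = 1/12.
So at (16, 26) the consumer would give up 1/12 units of y for one more unit of x.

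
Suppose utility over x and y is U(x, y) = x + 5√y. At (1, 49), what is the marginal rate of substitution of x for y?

MU_x = 1, MU_y = 5/(2√y).
MRS = 1 ÷ (5/(2√y)).
At (1, 49): MRS = 2.8.
That is, one extra unit of x is worth 2.8 units of y at the margin.

MRS = 2.8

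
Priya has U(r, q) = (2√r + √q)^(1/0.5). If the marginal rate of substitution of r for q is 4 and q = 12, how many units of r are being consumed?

For CES with ρ = 0.5, MRS = (2/1)·√(q/r).
Setting (2/1)·√(12/r) = 4 gives √(12/r) = 2, so 12/r = 4 and r = 3.

r = 3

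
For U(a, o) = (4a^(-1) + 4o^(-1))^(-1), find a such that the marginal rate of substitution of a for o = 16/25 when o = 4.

For CES with ρ = -1, MRS = (o/a)^2.
Setting (4/a)^2 = 16/25 gives 4/a = 0.8 and a = 5.

a = 5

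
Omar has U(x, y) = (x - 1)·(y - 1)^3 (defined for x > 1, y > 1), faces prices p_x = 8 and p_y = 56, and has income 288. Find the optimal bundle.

x* = 8, y* = 4

MU_x = (y−1)^3, MU_y = 3·(x−1)·(y−1)^2.
MRS = (1/3)·(y−1)/(x−1).
Tangency: set MRS = p_x/p_y = 8/56 = 1/7.
So (1/3)·(y − 1)/(x − 1) = 1/7, i.e. (y − 1) = (3/7)·(x − 1).
Rewrite the budget in excess-of-subsistence terms: 8·(x − 1) + 56·(y − 1) = 288 − 8·1 − 56·1 = 224.
Substituting, 32·(x − 1) = 224, so x − 1 = 7 and x* = 8.
Then y − 1 = (3/7)·7 = 3, so y* = 4.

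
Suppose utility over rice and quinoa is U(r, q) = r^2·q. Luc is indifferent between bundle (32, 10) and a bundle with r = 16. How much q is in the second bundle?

U(32, 10) = 10240.
Set U(16, q) = 10240 and solve.
With r = 16: 16^2 = 256, so q = 10240/256 = 40.
Check: U(16, 40) = 10240.

q = 40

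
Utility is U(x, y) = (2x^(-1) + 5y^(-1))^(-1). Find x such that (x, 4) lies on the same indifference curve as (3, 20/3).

x = 12

U depends on (x, y) only through S = 2x^(-1) + 5y^(-1), so equal utility means equal S. At (3, 20/3): S = 17/12.
With y = 4: 5·4^(-1) = 1.25, so 2x^(-1) = 17/12 − 1.25 = 1/6, i.e. x^(-1) = 1/12.
Hence x = 1/(1/12) = 12.
Check: U(12, 4) = 0.7059.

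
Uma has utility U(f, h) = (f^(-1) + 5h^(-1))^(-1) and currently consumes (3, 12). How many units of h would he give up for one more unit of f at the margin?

For CES with ρ = -1, MRS = (1/5)·(h/f)^2.
At (3, 12): MRS = 3.2.
That is, one extra unit of f is worth 3.2 units of h at the margin.

MRS = 3.2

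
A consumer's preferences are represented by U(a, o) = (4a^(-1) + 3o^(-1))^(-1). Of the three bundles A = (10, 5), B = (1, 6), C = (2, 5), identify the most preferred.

Bundle A

Evaluate utility at each bundle:
U(A) = 1.000.
U(B) = 0.222.
U(C) = 0.385.
Highest utility is A, so A ≻ C ≻ B.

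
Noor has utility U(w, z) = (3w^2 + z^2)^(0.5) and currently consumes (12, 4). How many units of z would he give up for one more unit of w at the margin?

For CES with ρ = 2, MRS = (3/1)·(z/w)^(-1).
At (12, 4): MRS = 9.
That is, one extra unit of w is worth 9 units of z at the margin.

MRS = 9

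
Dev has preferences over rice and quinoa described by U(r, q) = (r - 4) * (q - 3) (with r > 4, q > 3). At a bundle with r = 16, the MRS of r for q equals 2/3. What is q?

q = 11

MU_r = (q−3), MU_q = (r−4).
MRS = (q−3)/(r−4).
Substitute r = 16: MRS = (q − 3)/12. Setting this equal to 2/3 gives q − 3 = (2/3)·12 = 8, so q = 11.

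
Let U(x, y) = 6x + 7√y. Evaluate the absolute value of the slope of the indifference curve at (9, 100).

MU_x = 6, MU_y = 7/(2√y).
MRS = 6 ÷ (7/(2√y)).
At (9, 100): MRS = 120/7.
That is, one extra unit of x is worth 120/7 units of y at the margin.

MRS = 120/7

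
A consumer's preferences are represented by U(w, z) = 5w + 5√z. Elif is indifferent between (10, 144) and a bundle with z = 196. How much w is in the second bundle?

w = 8

U(10, 144) = 110.
Set U(w, 196) = 110 and solve.
With z = 196: √196 = 14, so 5w = 110 − 5·14 = 40 and w = 8.
Check: U(8, 196) = 110.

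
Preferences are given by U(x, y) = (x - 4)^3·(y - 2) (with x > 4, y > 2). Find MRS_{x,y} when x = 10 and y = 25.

MU_x = 3·(x−4)^2·(y−2), MU_y = (x−4)^3.
MRS = (3/1)·(y−2)/(x−4).
At (10, 25): MRS = 11.5.
The indifference curve has slope −11.5 at this bundle.

MRS = 11.5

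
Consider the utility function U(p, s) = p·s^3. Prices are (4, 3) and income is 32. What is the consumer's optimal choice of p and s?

p* = 2, s* = 8

MU_p = s^3 and MU_s = 3·p·s^2.
MRS = MU_p/MU_s = (1/3)·s/p.
Tangency: set MRS = p_p/p_s = 4/3.
So (1/3)·s/p = 4/3, i.e. s = 4·p.
Substitute into the budget 4·p + 3·s = 32: 16·p = 32, so p* = 2.
Then s* = 4·2 = 8.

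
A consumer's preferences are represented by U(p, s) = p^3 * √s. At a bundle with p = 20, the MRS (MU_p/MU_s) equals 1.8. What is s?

s = 6

MU_p = 3·p^2·√s and MU_s = 0.5·p^3·s^(-0.5).
MRS = MU_p/MU_s = (6)·s/p.
Substitute p = 20: MRS = s/(10/3). Setting s/(10/3) = 1.8 gives s = 1.8·(10/3) = 6.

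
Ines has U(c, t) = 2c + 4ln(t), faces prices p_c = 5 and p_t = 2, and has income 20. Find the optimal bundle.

c* = 2, t* = 5

MU_c = 2, MU_t = 4/t.
MRS = 2 ÷ (4/t).
Tangency: set MRS = p_c/p_t = 5/2 = 2.5.
MRS depends only on t: 0.5·t = 2.5 ⇒ t* = 2.5/0.5 = 5.
From the budget, 5·c = 20 − 2·5 = 10, so c* = 2.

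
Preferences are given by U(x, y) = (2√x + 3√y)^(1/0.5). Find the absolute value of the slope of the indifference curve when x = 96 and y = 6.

MRS = 1/6

For CES with ρ = 0.5, MRS = (2/3)·√(y/x).
At (96, 6): MRS = 1/6.
That is, one extra unit of x is worth 1/6 units of y at the margin.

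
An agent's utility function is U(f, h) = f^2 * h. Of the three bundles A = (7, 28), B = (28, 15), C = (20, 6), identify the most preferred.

Evaluate utility at each bundle:
U(A) = 1372.
U(B) = 11760.
U(C) = 2400.
Highest utility is B, so B ≻ C ≻ A.

Bundle B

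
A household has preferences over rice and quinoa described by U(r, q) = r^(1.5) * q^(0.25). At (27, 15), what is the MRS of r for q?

MU_r = 1.5·√r·q^(0.25) and MU_q = 0.25·r^(1.5)·q^(-0.75).
MRS = MU_r/MU_q = (6)·q/r.
At (27, 15): MRS = 10/3.
The indifference curve has slope −10/3 at this bundle.

MRS = 10/3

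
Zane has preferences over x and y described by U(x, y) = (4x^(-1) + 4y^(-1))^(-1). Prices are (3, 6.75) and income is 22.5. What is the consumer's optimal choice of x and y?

For CES with ρ = -1, MRS = (y/x)^2.
Tangency: set MRS = p_x/p_y = 3/6.75 = 4/9.
So (y/x)^2 = 4/9; taking the square root, y/x = 2/3, i.e. y = (2/3)·x.
Substitute into the budget 3·x + 6.75·y = 22.5: 7.5·x = 22.5, so x* = 3 and y* = (2/3)·3 = 2.

x* = 3, y* = 2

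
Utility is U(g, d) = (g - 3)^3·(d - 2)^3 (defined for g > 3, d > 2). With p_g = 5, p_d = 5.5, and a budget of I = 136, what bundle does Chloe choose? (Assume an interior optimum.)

MU_g = 3·(g−3)^2·(d−2)^3, MU_d = 3·(g−3)^3·(d−2)^2.
MRS = (d−2)/(g−3).
Tangency: set MRS = p_g/p_d = 5/5.5 = 10/11.
So (d − 2)/(g − 3) = 10/11, i.e. (d − 2) = (10/11)·(g − 3).
Rewrite the budget in excess-of-subsistence terms: 5·(g − 3) + 5.5·(d − 2) = 136 − 5·3 − 5.5·2 = 110.
Substituting, 10·(g − 3) = 110, so g − 3 = 11 and g* = 14.
Then d − 2 = (10/11)·11 = 10, so d* = 12.

g* = 14, d* = 12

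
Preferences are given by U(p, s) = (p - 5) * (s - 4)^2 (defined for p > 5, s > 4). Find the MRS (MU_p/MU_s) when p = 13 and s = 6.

MU_p = (s−4)^2, MU_s = 2·(p−5)·(s−4).
MRS = (1/2)·(s−4)/(p−5).
At (13, 6): MRS = 0.125.
So at (13, 6) the consumer would give up 0.125 units of s for one more unit of p.

MRS = 0.125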